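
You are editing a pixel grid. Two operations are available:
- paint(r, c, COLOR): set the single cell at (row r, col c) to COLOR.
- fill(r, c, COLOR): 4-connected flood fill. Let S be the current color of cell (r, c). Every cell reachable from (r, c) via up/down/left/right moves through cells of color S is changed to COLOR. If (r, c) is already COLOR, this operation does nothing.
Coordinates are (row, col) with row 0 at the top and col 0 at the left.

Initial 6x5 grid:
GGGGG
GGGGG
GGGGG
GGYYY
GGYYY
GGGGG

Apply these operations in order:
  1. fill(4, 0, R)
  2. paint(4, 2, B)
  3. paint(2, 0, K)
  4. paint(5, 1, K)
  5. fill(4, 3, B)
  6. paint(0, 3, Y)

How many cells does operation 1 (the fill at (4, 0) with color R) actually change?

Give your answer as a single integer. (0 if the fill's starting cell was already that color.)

Answer: 24

Derivation:
After op 1 fill(4,0,R) [24 cells changed]:
RRRRR
RRRRR
RRRRR
RRYYY
RRYYY
RRRRR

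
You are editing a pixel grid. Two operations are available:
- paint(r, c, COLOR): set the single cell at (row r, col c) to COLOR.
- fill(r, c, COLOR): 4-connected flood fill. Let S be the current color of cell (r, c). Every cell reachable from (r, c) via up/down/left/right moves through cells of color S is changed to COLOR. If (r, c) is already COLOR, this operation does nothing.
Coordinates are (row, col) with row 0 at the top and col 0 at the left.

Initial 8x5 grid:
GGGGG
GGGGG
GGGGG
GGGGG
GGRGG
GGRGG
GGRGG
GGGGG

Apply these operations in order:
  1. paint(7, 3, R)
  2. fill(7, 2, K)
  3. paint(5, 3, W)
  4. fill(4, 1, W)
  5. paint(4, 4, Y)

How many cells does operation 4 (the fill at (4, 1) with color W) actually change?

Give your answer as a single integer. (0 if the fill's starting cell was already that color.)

After op 1 paint(7,3,R):
GGGGG
GGGGG
GGGGG
GGGGG
GGRGG
GGRGG
GGRGG
GGGRG
After op 2 fill(7,2,K) [36 cells changed]:
KKKKK
KKKKK
KKKKK
KKKKK
KKRKK
KKRKK
KKRKK
KKKRK
After op 3 paint(5,3,W):
KKKKK
KKKKK
KKKKK
KKKKK
KKRKK
KKRWK
KKRKK
KKKRK
After op 4 fill(4,1,W) [35 cells changed]:
WWWWW
WWWWW
WWWWW
WWWWW
WWRWW
WWRWW
WWRWW
WWWRW

Answer: 35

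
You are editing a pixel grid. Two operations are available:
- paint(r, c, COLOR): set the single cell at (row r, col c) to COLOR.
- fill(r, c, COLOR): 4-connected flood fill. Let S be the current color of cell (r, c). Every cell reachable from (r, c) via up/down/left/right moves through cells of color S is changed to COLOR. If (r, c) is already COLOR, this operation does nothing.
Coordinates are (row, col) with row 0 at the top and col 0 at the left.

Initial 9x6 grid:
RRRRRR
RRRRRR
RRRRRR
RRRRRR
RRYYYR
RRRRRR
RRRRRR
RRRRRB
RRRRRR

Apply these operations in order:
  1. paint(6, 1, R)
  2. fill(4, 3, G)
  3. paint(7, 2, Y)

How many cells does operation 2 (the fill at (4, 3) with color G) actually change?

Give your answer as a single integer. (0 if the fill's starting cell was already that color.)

Answer: 3

Derivation:
After op 1 paint(6,1,R):
RRRRRR
RRRRRR
RRRRRR
RRRRRR
RRYYYR
RRRRRR
RRRRRR
RRRRRB
RRRRRR
After op 2 fill(4,3,G) [3 cells changed]:
RRRRRR
RRRRRR
RRRRRR
RRRRRR
RRGGGR
RRRRRR
RRRRRR
RRRRRB
RRRRRR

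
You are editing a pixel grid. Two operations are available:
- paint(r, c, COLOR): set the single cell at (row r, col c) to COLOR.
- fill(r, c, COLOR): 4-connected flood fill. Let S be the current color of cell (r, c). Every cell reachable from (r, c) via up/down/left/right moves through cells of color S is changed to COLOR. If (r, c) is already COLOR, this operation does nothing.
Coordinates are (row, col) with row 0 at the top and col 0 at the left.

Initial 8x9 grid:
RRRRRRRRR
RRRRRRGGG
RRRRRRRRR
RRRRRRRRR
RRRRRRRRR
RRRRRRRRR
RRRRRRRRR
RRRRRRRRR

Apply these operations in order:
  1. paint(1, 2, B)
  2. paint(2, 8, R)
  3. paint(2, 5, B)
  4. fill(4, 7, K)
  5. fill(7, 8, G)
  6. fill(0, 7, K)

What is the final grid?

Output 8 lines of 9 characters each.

Answer: KKKKKKKKK
KKBKKKKKK
KKKKKBKKK
KKKKKKKKK
KKKKKKKKK
KKKKKKKKK
KKKKKKKKK
KKKKKKKKK

Derivation:
After op 1 paint(1,2,B):
RRRRRRRRR
RRBRRRGGG
RRRRRRRRR
RRRRRRRRR
RRRRRRRRR
RRRRRRRRR
RRRRRRRRR
RRRRRRRRR
After op 2 paint(2,8,R):
RRRRRRRRR
RRBRRRGGG
RRRRRRRRR
RRRRRRRRR
RRRRRRRRR
RRRRRRRRR
RRRRRRRRR
RRRRRRRRR
After op 3 paint(2,5,B):
RRRRRRRRR
RRBRRRGGG
RRRRRBRRR
RRRRRRRRR
RRRRRRRRR
RRRRRRRRR
RRRRRRRRR
RRRRRRRRR
After op 4 fill(4,7,K) [67 cells changed]:
KKKKKKKKK
KKBKKKGGG
KKKKKBKKK
KKKKKKKKK
KKKKKKKKK
KKKKKKKKK
KKKKKKKKK
KKKKKKKKK
After op 5 fill(7,8,G) [67 cells changed]:
GGGGGGGGG
GGBGGGGGG
GGGGGBGGG
GGGGGGGGG
GGGGGGGGG
GGGGGGGGG
GGGGGGGGG
GGGGGGGGG
After op 6 fill(0,7,K) [70 cells changed]:
KKKKKKKKK
KKBKKKKKK
KKKKKBKKK
KKKKKKKKK
KKKKKKKKK
KKKKKKKKK
KKKKKKKKK
KKKKKKKKK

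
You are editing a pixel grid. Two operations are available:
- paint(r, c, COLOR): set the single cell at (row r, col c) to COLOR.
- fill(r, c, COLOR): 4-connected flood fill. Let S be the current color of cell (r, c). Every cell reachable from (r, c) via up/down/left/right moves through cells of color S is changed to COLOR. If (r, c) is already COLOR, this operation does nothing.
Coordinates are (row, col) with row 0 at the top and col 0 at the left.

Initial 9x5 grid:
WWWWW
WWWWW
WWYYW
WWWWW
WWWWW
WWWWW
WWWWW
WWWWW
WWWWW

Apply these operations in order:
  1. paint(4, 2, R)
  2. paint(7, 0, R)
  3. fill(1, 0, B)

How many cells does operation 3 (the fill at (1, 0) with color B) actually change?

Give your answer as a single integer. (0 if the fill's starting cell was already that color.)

Answer: 41

Derivation:
After op 1 paint(4,2,R):
WWWWW
WWWWW
WWYYW
WWWWW
WWRWW
WWWWW
WWWWW
WWWWW
WWWWW
After op 2 paint(7,0,R):
WWWWW
WWWWW
WWYYW
WWWWW
WWRWW
WWWWW
WWWWW
RWWWW
WWWWW
After op 3 fill(1,0,B) [41 cells changed]:
BBBBB
BBBBB
BBYYB
BBBBB
BBRBB
BBBBB
BBBBB
RBBBB
BBBBB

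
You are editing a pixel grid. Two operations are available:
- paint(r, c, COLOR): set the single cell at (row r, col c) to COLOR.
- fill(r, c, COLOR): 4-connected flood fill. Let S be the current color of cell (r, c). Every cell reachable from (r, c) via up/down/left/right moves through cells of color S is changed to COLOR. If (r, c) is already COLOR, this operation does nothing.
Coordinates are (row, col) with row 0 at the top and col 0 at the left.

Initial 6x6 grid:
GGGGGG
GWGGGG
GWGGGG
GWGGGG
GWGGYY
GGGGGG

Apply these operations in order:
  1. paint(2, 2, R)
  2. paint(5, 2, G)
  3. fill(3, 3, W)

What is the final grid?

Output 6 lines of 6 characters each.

After op 1 paint(2,2,R):
GGGGGG
GWGGGG
GWRGGG
GWGGGG
GWGGYY
GGGGGG
After op 2 paint(5,2,G):
GGGGGG
GWGGGG
GWRGGG
GWGGGG
GWGGYY
GGGGGG
After op 3 fill(3,3,W) [29 cells changed]:
WWWWWW
WWWWWW
WWRWWW
WWWWWW
WWWWYY
WWWWWW

Answer: WWWWWW
WWWWWW
WWRWWW
WWWWWW
WWWWYY
WWWWWW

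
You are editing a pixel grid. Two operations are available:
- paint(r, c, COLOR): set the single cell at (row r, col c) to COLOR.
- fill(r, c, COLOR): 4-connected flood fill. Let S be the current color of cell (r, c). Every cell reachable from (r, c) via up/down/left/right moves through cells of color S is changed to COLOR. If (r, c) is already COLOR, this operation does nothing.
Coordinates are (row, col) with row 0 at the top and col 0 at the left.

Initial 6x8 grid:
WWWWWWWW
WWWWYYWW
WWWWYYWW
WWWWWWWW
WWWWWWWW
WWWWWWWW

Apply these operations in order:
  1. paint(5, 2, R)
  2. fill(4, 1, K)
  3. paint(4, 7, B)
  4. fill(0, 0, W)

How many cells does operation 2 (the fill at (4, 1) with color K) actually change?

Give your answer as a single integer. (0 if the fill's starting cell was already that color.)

Answer: 43

Derivation:
After op 1 paint(5,2,R):
WWWWWWWW
WWWWYYWW
WWWWYYWW
WWWWWWWW
WWWWWWWW
WWRWWWWW
After op 2 fill(4,1,K) [43 cells changed]:
KKKKKKKK
KKKKYYKK
KKKKYYKK
KKKKKKKK
KKKKKKKK
KKRKKKKK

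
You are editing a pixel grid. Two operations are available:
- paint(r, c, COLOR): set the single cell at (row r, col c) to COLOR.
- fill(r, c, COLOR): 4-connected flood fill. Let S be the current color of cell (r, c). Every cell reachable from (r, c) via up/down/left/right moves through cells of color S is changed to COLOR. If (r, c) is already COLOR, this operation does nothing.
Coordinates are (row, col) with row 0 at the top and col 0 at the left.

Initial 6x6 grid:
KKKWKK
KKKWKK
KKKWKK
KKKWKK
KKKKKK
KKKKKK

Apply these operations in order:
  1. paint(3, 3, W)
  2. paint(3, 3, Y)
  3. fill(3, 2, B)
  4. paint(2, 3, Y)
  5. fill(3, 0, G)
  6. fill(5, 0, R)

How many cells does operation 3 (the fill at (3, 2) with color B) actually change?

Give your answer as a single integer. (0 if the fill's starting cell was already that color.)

Answer: 32

Derivation:
After op 1 paint(3,3,W):
KKKWKK
KKKWKK
KKKWKK
KKKWKK
KKKKKK
KKKKKK
After op 2 paint(3,3,Y):
KKKWKK
KKKWKK
KKKWKK
KKKYKK
KKKKKK
KKKKKK
After op 3 fill(3,2,B) [32 cells changed]:
BBBWBB
BBBWBB
BBBWBB
BBBYBB
BBBBBB
BBBBBB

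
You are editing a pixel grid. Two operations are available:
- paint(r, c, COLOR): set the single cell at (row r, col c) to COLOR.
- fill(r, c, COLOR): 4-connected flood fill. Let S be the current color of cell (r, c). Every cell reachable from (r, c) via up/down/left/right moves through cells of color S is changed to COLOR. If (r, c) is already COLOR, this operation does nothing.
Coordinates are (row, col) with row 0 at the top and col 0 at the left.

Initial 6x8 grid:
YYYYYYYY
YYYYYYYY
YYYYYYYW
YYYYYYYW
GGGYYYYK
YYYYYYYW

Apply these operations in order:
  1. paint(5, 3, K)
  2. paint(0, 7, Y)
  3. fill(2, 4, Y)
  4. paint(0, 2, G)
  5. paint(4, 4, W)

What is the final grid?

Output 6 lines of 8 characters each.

Answer: YYGYYYYY
YYYYYYYY
YYYYYYYW
YYYYYYYW
GGGYWYYK
YYYKYYYW

Derivation:
After op 1 paint(5,3,K):
YYYYYYYY
YYYYYYYY
YYYYYYYW
YYYYYYYW
GGGYYYYK
YYYKYYYW
After op 2 paint(0,7,Y):
YYYYYYYY
YYYYYYYY
YYYYYYYW
YYYYYYYW
GGGYYYYK
YYYKYYYW
After op 3 fill(2,4,Y) [0 cells changed]:
YYYYYYYY
YYYYYYYY
YYYYYYYW
YYYYYYYW
GGGYYYYK
YYYKYYYW
After op 4 paint(0,2,G):
YYGYYYYY
YYYYYYYY
YYYYYYYW
YYYYYYYW
GGGYYYYK
YYYKYYYW
After op 5 paint(4,4,W):
YYGYYYYY
YYYYYYYY
YYYYYYYW
YYYYYYYW
GGGYWYYK
YYYKYYYW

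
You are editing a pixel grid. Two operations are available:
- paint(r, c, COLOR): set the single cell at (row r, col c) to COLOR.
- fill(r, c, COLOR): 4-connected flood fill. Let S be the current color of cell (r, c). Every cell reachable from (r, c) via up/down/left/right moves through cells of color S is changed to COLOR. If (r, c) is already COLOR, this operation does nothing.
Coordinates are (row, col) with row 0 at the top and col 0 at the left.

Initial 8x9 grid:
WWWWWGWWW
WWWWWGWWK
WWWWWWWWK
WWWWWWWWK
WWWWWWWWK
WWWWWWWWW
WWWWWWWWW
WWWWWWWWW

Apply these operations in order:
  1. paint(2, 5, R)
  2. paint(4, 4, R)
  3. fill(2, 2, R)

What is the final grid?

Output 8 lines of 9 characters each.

Answer: RRRRRGRRR
RRRRRGRRK
RRRRRRRRK
RRRRRRRRK
RRRRRRRRK
RRRRRRRRR
RRRRRRRRR
RRRRRRRRR

Derivation:
After op 1 paint(2,5,R):
WWWWWGWWW
WWWWWGWWK
WWWWWRWWK
WWWWWWWWK
WWWWWWWWK
WWWWWWWWW
WWWWWWWWW
WWWWWWWWW
After op 2 paint(4,4,R):
WWWWWGWWW
WWWWWGWWK
WWWWWRWWK
WWWWWWWWK
WWWWRWWWK
WWWWWWWWW
WWWWWWWWW
WWWWWWWWW
After op 3 fill(2,2,R) [64 cells changed]:
RRRRRGRRR
RRRRRGRRK
RRRRRRRRK
RRRRRRRRK
RRRRRRRRK
RRRRRRRRR
RRRRRRRRR
RRRRRRRRR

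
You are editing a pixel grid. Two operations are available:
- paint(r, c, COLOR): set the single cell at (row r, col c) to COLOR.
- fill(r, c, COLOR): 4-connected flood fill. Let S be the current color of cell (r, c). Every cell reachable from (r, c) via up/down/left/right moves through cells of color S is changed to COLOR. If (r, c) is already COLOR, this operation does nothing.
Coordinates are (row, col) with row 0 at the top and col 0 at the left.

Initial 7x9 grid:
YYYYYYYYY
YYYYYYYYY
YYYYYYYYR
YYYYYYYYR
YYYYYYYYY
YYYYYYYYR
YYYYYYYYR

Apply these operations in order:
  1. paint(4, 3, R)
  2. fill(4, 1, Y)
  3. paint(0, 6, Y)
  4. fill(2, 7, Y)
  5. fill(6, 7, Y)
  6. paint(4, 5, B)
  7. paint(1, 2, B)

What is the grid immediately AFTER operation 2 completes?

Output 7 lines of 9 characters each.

After op 1 paint(4,3,R):
YYYYYYYYY
YYYYYYYYY
YYYYYYYYR
YYYYYYYYR
YYYRYYYYY
YYYYYYYYR
YYYYYYYYR
After op 2 fill(4,1,Y) [0 cells changed]:
YYYYYYYYY
YYYYYYYYY
YYYYYYYYR
YYYYYYYYR
YYYRYYYYY
YYYYYYYYR
YYYYYYYYR

Answer: YYYYYYYYY
YYYYYYYYY
YYYYYYYYR
YYYYYYYYR
YYYRYYYYY
YYYYYYYYR
YYYYYYYYR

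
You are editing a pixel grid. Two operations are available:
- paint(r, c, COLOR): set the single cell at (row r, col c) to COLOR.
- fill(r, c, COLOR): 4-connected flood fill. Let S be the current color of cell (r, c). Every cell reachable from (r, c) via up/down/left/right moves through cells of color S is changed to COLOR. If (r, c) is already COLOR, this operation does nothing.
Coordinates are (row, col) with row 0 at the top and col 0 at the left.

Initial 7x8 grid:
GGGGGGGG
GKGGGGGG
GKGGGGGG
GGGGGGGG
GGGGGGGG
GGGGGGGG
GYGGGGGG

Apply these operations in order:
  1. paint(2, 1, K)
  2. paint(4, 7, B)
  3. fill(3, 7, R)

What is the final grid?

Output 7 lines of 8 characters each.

After op 1 paint(2,1,K):
GGGGGGGG
GKGGGGGG
GKGGGGGG
GGGGGGGG
GGGGGGGG
GGGGGGGG
GYGGGGGG
After op 2 paint(4,7,B):
GGGGGGGG
GKGGGGGG
GKGGGGGG
GGGGGGGG
GGGGGGGB
GGGGGGGG
GYGGGGGG
After op 3 fill(3,7,R) [52 cells changed]:
RRRRRRRR
RKRRRRRR
RKRRRRRR
RRRRRRRR
RRRRRRRB
RRRRRRRR
RYRRRRRR

Answer: RRRRRRRR
RKRRRRRR
RKRRRRRR
RRRRRRRR
RRRRRRRB
RRRRRRRR
RYRRRRRR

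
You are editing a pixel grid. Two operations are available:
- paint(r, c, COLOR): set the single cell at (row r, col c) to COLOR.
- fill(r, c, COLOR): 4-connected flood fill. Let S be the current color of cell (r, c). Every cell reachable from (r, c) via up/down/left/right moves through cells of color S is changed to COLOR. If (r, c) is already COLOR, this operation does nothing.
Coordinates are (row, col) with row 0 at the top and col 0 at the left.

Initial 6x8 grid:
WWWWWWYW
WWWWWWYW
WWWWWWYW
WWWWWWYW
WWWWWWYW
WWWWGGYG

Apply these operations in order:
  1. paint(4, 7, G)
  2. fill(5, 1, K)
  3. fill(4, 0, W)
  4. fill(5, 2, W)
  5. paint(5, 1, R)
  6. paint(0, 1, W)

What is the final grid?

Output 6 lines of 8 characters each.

After op 1 paint(4,7,G):
WWWWWWYW
WWWWWWYW
WWWWWWYW
WWWWWWYW
WWWWWWYG
WWWWGGYG
After op 2 fill(5,1,K) [34 cells changed]:
KKKKKKYW
KKKKKKYW
KKKKKKYW
KKKKKKYW
KKKKKKYG
KKKKGGYG
After op 3 fill(4,0,W) [34 cells changed]:
WWWWWWYW
WWWWWWYW
WWWWWWYW
WWWWWWYW
WWWWWWYG
WWWWGGYG
After op 4 fill(5,2,W) [0 cells changed]:
WWWWWWYW
WWWWWWYW
WWWWWWYW
WWWWWWYW
WWWWWWYG
WWWWGGYG
After op 5 paint(5,1,R):
WWWWWWYW
WWWWWWYW
WWWWWWYW
WWWWWWYW
WWWWWWYG
WRWWGGYG
After op 6 paint(0,1,W):
WWWWWWYW
WWWWWWYW
WWWWWWYW
WWWWWWYW
WWWWWWYG
WRWWGGYG

Answer: WWWWWWYW
WWWWWWYW
WWWWWWYW
WWWWWWYW
WWWWWWYG
WRWWGGYG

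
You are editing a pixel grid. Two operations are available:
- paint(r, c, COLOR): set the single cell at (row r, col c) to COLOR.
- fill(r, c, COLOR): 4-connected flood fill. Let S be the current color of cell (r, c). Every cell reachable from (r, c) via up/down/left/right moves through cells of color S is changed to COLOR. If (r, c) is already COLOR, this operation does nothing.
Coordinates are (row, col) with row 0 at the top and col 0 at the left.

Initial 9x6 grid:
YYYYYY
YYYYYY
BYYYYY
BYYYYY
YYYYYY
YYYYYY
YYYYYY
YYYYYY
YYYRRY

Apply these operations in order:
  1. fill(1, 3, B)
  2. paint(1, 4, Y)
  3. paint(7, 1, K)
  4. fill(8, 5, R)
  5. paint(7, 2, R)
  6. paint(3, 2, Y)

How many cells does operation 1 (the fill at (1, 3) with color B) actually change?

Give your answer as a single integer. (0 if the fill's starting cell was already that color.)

Answer: 50

Derivation:
After op 1 fill(1,3,B) [50 cells changed]:
BBBBBB
BBBBBB
BBBBBB
BBBBBB
BBBBBB
BBBBBB
BBBBBB
BBBBBB
BBBRRB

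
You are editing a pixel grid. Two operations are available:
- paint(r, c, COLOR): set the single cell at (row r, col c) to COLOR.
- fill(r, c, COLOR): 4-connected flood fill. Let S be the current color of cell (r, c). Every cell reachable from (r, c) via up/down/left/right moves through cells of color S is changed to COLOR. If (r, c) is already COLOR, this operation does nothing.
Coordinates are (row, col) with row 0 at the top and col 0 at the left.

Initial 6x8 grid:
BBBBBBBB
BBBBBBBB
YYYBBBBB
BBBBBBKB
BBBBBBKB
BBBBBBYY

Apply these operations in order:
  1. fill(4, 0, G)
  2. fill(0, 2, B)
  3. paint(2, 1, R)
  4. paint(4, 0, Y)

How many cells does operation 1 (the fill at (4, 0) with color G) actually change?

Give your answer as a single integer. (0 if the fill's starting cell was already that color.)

Answer: 41

Derivation:
After op 1 fill(4,0,G) [41 cells changed]:
GGGGGGGG
GGGGGGGG
YYYGGGGG
GGGGGGKG
GGGGGGKG
GGGGGGYY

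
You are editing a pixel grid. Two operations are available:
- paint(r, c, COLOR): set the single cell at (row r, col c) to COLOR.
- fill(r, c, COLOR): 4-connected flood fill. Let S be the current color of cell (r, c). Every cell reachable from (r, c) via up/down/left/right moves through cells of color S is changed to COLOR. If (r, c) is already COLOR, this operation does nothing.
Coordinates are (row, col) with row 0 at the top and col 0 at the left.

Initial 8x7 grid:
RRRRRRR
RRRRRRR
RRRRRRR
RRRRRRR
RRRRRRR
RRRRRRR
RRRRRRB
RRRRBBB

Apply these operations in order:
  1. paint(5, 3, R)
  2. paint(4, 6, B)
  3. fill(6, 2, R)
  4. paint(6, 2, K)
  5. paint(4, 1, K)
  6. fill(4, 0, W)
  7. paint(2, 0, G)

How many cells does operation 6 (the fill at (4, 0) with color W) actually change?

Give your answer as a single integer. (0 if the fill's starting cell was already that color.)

After op 1 paint(5,3,R):
RRRRRRR
RRRRRRR
RRRRRRR
RRRRRRR
RRRRRRR
RRRRRRR
RRRRRRB
RRRRBBB
After op 2 paint(4,6,B):
RRRRRRR
RRRRRRR
RRRRRRR
RRRRRRR
RRRRRRB
RRRRRRR
RRRRRRB
RRRRBBB
After op 3 fill(6,2,R) [0 cells changed]:
RRRRRRR
RRRRRRR
RRRRRRR
RRRRRRR
RRRRRRB
RRRRRRR
RRRRRRB
RRRRBBB
After op 4 paint(6,2,K):
RRRRRRR
RRRRRRR
RRRRRRR
RRRRRRR
RRRRRRB
RRRRRRR
RRKRRRB
RRRRBBB
After op 5 paint(4,1,K):
RRRRRRR
RRRRRRR
RRRRRRR
RRRRRRR
RKRRRRB
RRRRRRR
RRKRRRB
RRRRBBB
After op 6 fill(4,0,W) [49 cells changed]:
WWWWWWW
WWWWWWW
WWWWWWW
WWWWWWW
WKWWWWB
WWWWWWW
WWKWWWB
WWWWBBB

Answer: 49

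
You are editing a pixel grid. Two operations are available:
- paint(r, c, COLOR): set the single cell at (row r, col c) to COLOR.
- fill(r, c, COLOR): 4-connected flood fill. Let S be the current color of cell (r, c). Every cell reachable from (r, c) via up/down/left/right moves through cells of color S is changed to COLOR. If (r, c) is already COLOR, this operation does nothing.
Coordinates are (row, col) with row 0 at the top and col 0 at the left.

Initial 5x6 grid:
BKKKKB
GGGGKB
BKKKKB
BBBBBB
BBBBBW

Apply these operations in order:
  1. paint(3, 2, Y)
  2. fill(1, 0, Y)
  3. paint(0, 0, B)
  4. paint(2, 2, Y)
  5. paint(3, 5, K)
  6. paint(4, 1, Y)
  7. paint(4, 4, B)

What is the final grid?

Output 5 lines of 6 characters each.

Answer: BKKKKB
YYYYKB
BKYKKB
BBYBBK
BYBBBW

Derivation:
After op 1 paint(3,2,Y):
BKKKKB
GGGGKB
BKKKKB
BBYBBB
BBBBBW
After op 2 fill(1,0,Y) [4 cells changed]:
BKKKKB
YYYYKB
BKKKKB
BBYBBB
BBBBBW
After op 3 paint(0,0,B):
BKKKKB
YYYYKB
BKKKKB
BBYBBB
BBBBBW
After op 4 paint(2,2,Y):
BKKKKB
YYYYKB
BKYKKB
BBYBBB
BBBBBW
After op 5 paint(3,5,K):
BKKKKB
YYYYKB
BKYKKB
BBYBBK
BBBBBW
After op 6 paint(4,1,Y):
BKKKKB
YYYYKB
BKYKKB
BBYBBK
BYBBBW
After op 7 paint(4,4,B):
BKKKKB
YYYYKB
BKYKKB
BBYBBK
BYBBBW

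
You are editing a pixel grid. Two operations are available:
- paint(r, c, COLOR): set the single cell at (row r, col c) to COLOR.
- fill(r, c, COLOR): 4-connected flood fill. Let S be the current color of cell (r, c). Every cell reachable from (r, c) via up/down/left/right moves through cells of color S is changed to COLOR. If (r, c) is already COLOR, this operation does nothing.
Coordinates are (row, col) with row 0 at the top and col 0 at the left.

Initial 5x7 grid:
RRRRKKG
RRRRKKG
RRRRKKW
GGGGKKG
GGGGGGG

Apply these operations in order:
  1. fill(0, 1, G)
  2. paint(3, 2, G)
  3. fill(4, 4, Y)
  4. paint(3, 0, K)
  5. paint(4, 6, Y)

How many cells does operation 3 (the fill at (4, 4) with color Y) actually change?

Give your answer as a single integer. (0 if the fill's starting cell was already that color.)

After op 1 fill(0,1,G) [12 cells changed]:
GGGGKKG
GGGGKKG
GGGGKKW
GGGGKKG
GGGGGGG
After op 2 paint(3,2,G):
GGGGKKG
GGGGKKG
GGGGKKW
GGGGKKG
GGGGGGG
After op 3 fill(4,4,Y) [24 cells changed]:
YYYYKKG
YYYYKKG
YYYYKKW
YYYYKKY
YYYYYYY

Answer: 24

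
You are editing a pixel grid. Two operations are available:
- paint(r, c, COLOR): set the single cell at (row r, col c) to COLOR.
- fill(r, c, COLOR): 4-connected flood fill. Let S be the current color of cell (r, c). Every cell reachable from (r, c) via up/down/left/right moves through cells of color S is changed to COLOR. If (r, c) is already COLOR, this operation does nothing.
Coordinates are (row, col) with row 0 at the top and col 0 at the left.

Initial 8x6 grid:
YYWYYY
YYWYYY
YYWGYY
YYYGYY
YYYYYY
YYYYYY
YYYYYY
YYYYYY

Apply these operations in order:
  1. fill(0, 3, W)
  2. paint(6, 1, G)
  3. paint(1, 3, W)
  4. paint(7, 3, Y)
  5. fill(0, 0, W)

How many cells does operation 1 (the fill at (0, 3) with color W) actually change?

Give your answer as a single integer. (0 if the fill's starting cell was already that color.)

Answer: 43

Derivation:
After op 1 fill(0,3,W) [43 cells changed]:
WWWWWW
WWWWWW
WWWGWW
WWWGWW
WWWWWW
WWWWWW
WWWWWW
WWWWWW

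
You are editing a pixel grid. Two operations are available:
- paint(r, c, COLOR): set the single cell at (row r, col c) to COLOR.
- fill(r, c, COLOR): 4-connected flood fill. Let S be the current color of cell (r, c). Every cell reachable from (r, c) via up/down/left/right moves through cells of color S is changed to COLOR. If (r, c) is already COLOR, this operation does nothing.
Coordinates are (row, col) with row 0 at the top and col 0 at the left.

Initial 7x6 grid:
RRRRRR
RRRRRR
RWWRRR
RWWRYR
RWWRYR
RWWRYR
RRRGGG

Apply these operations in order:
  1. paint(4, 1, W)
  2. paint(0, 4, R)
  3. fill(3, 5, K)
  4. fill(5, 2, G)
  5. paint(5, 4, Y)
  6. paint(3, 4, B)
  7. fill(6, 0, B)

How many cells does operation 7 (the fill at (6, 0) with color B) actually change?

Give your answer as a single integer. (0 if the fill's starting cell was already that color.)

Answer: 28

Derivation:
After op 1 paint(4,1,W):
RRRRRR
RRRRRR
RWWRRR
RWWRYR
RWWRYR
RWWRYR
RRRGGG
After op 2 paint(0,4,R):
RRRRRR
RRRRRR
RWWRRR
RWWRYR
RWWRYR
RWWRYR
RRRGGG
After op 3 fill(3,5,K) [28 cells changed]:
KKKKKK
KKKKKK
KWWKKK
KWWKYK
KWWKYK
KWWKYK
KKKGGG
After op 4 fill(5,2,G) [8 cells changed]:
KKKKKK
KKKKKK
KGGKKK
KGGKYK
KGGKYK
KGGKYK
KKKGGG
After op 5 paint(5,4,Y):
KKKKKK
KKKKKK
KGGKKK
KGGKYK
KGGKYK
KGGKYK
KKKGGG
After op 6 paint(3,4,B):
KKKKKK
KKKKKK
KGGKKK
KGGKBK
KGGKYK
KGGKYK
KKKGGG
After op 7 fill(6,0,B) [28 cells changed]:
BBBBBB
BBBBBB
BGGBBB
BGGBBB
BGGBYB
BGGBYB
BBBGGG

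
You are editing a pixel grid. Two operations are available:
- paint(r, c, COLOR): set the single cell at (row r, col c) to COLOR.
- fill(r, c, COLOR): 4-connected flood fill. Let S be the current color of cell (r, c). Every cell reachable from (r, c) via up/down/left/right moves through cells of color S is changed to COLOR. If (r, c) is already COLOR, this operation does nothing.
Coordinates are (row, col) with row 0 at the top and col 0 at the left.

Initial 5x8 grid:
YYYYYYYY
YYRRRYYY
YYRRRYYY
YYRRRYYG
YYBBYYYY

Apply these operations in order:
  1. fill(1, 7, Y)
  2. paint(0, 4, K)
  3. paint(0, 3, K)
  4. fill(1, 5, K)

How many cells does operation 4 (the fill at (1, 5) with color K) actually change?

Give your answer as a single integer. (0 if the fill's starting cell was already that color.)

Answer: 15

Derivation:
After op 1 fill(1,7,Y) [0 cells changed]:
YYYYYYYY
YYRRRYYY
YYRRRYYY
YYRRRYYG
YYBBYYYY
After op 2 paint(0,4,K):
YYYYKYYY
YYRRRYYY
YYRRRYYY
YYRRRYYG
YYBBYYYY
After op 3 paint(0,3,K):
YYYKKYYY
YYRRRYYY
YYRRRYYY
YYRRRYYG
YYBBYYYY
After op 4 fill(1,5,K) [15 cells changed]:
YYYKKKKK
YYRRRKKK
YYRRRKKK
YYRRRKKG
YYBBKKKK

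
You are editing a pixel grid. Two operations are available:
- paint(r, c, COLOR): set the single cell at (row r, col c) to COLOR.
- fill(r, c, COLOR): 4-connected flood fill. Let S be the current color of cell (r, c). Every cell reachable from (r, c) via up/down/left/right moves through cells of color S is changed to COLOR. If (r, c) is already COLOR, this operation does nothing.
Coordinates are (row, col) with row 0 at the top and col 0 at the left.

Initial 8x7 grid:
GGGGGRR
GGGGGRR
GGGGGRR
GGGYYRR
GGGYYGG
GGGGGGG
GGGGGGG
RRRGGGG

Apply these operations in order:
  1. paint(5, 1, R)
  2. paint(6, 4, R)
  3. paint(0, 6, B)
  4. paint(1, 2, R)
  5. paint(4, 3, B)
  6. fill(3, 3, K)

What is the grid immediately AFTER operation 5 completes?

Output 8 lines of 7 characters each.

Answer: GGGGGRB
GGRGGRR
GGGGGRR
GGGYYRR
GGGBYGG
GRGGGGG
GGGGRGG
RRRGGGG

Derivation:
After op 1 paint(5,1,R):
GGGGGRR
GGGGGRR
GGGGGRR
GGGYYRR
GGGYYGG
GRGGGGG
GGGGGGG
RRRGGGG
After op 2 paint(6,4,R):
GGGGGRR
GGGGGRR
GGGGGRR
GGGYYRR
GGGYYGG
GRGGGGG
GGGGRGG
RRRGGGG
After op 3 paint(0,6,B):
GGGGGRB
GGGGGRR
GGGGGRR
GGGYYRR
GGGYYGG
GRGGGGG
GGGGRGG
RRRGGGG
After op 4 paint(1,2,R):
GGGGGRB
GGRGGRR
GGGGGRR
GGGYYRR
GGGYYGG
GRGGGGG
GGGGRGG
RRRGGGG
After op 5 paint(4,3,B):
GGGGGRB
GGRGGRR
GGGGGRR
GGGYYRR
GGGBYGG
GRGGGGG
GGGGRGG
RRRGGGG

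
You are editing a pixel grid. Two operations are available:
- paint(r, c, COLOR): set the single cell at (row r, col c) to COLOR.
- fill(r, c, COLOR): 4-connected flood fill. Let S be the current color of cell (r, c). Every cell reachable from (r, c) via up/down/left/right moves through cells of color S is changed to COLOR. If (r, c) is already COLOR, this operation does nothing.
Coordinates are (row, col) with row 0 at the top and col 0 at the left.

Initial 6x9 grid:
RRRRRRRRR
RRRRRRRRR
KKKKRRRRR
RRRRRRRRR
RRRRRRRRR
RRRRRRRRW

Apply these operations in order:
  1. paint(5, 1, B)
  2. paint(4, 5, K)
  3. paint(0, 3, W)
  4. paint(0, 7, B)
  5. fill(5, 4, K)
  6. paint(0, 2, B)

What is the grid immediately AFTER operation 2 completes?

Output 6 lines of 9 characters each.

After op 1 paint(5,1,B):
RRRRRRRRR
RRRRRRRRR
KKKKRRRRR
RRRRRRRRR
RRRRRRRRR
RBRRRRRRW
After op 2 paint(4,5,K):
RRRRRRRRR
RRRRRRRRR
KKKKRRRRR
RRRRRRRRR
RRRRRKRRR
RBRRRRRRW

Answer: RRRRRRRRR
RRRRRRRRR
KKKKRRRRR
RRRRRRRRR
RRRRRKRRR
RBRRRRRRW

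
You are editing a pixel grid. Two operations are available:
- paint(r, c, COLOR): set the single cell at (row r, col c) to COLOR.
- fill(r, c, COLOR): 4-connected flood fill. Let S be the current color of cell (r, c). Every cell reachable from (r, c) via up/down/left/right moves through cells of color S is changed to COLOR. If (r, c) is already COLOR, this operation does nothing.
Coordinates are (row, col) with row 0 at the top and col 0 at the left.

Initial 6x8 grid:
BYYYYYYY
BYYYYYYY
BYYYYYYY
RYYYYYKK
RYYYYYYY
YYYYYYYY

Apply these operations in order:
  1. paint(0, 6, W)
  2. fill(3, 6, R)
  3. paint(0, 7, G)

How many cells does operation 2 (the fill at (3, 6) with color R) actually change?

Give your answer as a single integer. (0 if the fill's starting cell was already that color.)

Answer: 2

Derivation:
After op 1 paint(0,6,W):
BYYYYYWY
BYYYYYYY
BYYYYYYY
RYYYYYKK
RYYYYYYY
YYYYYYYY
After op 2 fill(3,6,R) [2 cells changed]:
BYYYYYWY
BYYYYYYY
BYYYYYYY
RYYYYYRR
RYYYYYYY
YYYYYYYY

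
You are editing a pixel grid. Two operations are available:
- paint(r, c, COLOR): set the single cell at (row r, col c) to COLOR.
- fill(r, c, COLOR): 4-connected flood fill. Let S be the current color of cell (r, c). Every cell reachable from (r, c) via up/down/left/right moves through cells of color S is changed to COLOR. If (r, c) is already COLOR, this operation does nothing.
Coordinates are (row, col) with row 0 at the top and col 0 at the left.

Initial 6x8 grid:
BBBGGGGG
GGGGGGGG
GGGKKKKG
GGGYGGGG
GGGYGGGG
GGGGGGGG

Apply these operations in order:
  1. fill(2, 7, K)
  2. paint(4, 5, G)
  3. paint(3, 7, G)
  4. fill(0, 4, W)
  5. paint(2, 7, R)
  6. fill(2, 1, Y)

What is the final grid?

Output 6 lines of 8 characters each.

Answer: BBBYYYYY
YYYYYYYY
YYYYYYYR
YYYYYYYG
YYYYYGYY
YYYYYYYY

Derivation:
After op 1 fill(2,7,K) [39 cells changed]:
BBBKKKKK
KKKKKKKK
KKKKKKKK
KKKYKKKK
KKKYKKKK
KKKKKKKK
After op 2 paint(4,5,G):
BBBKKKKK
KKKKKKKK
KKKKKKKK
KKKYKKKK
KKKYKGKK
KKKKKKKK
After op 3 paint(3,7,G):
BBBKKKKK
KKKKKKKK
KKKKKKKK
KKKYKKKG
KKKYKGKK
KKKKKKKK
After op 4 fill(0,4,W) [41 cells changed]:
BBBWWWWW
WWWWWWWW
WWWWWWWW
WWWYWWWG
WWWYWGWW
WWWWWWWW
After op 5 paint(2,7,R):
BBBWWWWW
WWWWWWWW
WWWWWWWR
WWWYWWWG
WWWYWGWW
WWWWWWWW
After op 6 fill(2,1,Y) [40 cells changed]:
BBBYYYYY
YYYYYYYY
YYYYYYYR
YYYYYYYG
YYYYYGYY
YYYYYYYY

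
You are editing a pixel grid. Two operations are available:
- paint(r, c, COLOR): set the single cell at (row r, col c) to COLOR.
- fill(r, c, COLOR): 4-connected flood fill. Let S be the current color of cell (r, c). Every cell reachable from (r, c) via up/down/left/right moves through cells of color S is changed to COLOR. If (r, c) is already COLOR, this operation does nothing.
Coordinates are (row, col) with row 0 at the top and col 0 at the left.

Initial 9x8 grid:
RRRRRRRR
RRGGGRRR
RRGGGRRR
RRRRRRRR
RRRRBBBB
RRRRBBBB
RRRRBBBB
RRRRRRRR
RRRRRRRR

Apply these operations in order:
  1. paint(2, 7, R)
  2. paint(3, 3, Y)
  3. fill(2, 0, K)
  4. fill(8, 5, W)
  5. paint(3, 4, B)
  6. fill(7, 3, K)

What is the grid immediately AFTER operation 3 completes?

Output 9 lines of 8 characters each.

Answer: KKKKKKKK
KKGGGKKK
KKGGGKKK
KKKYKKKK
KKKKBBBB
KKKKBBBB
KKKKBBBB
KKKKKKKK
KKKKKKKK

Derivation:
After op 1 paint(2,7,R):
RRRRRRRR
RRGGGRRR
RRGGGRRR
RRRRRRRR
RRRRBBBB
RRRRBBBB
RRRRBBBB
RRRRRRRR
RRRRRRRR
After op 2 paint(3,3,Y):
RRRRRRRR
RRGGGRRR
RRGGGRRR
RRRYRRRR
RRRRBBBB
RRRRBBBB
RRRRBBBB
RRRRRRRR
RRRRRRRR
After op 3 fill(2,0,K) [53 cells changed]:
KKKKKKKK
KKGGGKKK
KKGGGKKK
KKKYKKKK
KKKKBBBB
KKKKBBBB
KKKKBBBB
KKKKKKKK
KKKKKKKK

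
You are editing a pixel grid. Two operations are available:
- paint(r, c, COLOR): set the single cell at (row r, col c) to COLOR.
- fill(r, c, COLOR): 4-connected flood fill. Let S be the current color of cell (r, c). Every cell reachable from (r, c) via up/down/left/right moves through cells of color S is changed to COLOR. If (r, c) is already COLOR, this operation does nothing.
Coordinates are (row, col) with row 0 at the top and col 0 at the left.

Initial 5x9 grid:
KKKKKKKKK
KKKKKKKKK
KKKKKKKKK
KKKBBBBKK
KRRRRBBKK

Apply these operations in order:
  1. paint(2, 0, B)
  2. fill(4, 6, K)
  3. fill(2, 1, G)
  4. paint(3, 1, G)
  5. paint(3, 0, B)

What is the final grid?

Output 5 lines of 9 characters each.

Answer: GGGGGGGGG
GGGGGGGGG
BGGGGGGGG
BGGGGGGGG
GRRRRGGGG

Derivation:
After op 1 paint(2,0,B):
KKKKKKKKK
KKKKKKKKK
BKKKKKKKK
KKKBBBBKK
KRRRRBBKK
After op 2 fill(4,6,K) [6 cells changed]:
KKKKKKKKK
KKKKKKKKK
BKKKKKKKK
KKKKKKKKK
KRRRRKKKK
After op 3 fill(2,1,G) [40 cells changed]:
GGGGGGGGG
GGGGGGGGG
BGGGGGGGG
GGGGGGGGG
GRRRRGGGG
After op 4 paint(3,1,G):
GGGGGGGGG
GGGGGGGGG
BGGGGGGGG
GGGGGGGGG
GRRRRGGGG
After op 5 paint(3,0,B):
GGGGGGGGG
GGGGGGGGG
BGGGGGGGG
BGGGGGGGG
GRRRRGGGG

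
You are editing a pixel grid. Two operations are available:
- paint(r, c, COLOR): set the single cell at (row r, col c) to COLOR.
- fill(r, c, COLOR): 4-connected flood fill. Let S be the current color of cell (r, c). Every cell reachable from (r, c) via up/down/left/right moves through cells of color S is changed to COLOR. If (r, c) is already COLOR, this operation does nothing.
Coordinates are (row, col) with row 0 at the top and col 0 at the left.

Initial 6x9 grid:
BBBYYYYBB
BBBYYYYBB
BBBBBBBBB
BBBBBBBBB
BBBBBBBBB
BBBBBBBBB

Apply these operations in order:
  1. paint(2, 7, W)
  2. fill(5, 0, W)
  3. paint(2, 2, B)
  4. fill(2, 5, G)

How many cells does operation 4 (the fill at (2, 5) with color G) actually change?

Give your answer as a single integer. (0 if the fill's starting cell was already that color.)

Answer: 45

Derivation:
After op 1 paint(2,7,W):
BBBYYYYBB
BBBYYYYBB
BBBBBBBWB
BBBBBBBBB
BBBBBBBBB
BBBBBBBBB
After op 2 fill(5,0,W) [45 cells changed]:
WWWYYYYWW
WWWYYYYWW
WWWWWWWWW
WWWWWWWWW
WWWWWWWWW
WWWWWWWWW
After op 3 paint(2,2,B):
WWWYYYYWW
WWWYYYYWW
WWBWWWWWW
WWWWWWWWW
WWWWWWWWW
WWWWWWWWW
After op 4 fill(2,5,G) [45 cells changed]:
GGGYYYYGG
GGGYYYYGG
GGBGGGGGG
GGGGGGGGG
GGGGGGGGG
GGGGGGGGG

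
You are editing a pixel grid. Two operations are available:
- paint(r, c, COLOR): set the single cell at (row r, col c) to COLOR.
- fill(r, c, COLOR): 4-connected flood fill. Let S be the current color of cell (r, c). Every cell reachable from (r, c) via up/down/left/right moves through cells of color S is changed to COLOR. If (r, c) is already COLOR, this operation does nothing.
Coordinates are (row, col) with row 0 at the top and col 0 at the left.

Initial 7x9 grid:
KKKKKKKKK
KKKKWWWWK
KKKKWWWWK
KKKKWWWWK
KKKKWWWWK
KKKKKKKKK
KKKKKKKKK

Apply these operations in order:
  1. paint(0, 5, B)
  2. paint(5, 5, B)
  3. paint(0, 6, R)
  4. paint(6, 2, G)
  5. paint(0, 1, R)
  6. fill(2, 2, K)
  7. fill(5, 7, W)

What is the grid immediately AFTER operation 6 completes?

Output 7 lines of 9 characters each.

After op 1 paint(0,5,B):
KKKKKBKKK
KKKKWWWWK
KKKKWWWWK
KKKKWWWWK
KKKKWWWWK
KKKKKKKKK
KKKKKKKKK
After op 2 paint(5,5,B):
KKKKKBKKK
KKKKWWWWK
KKKKWWWWK
KKKKWWWWK
KKKKWWWWK
KKKKKBKKK
KKKKKKKKK
After op 3 paint(0,6,R):
KKKKKBRKK
KKKKWWWWK
KKKKWWWWK
KKKKWWWWK
KKKKWWWWK
KKKKKBKKK
KKKKKKKKK
After op 4 paint(6,2,G):
KKKKKBRKK
KKKKWWWWK
KKKKWWWWK
KKKKWWWWK
KKKKWWWWK
KKKKKBKKK
KKGKKKKKK
After op 5 paint(0,1,R):
KRKKKBRKK
KKKKWWWWK
KKKKWWWWK
KKKKWWWWK
KKKKWWWWK
KKKKKBKKK
KKGKKKKKK
After op 6 fill(2,2,K) [0 cells changed]:
KRKKKBRKK
KKKKWWWWK
KKKKWWWWK
KKKKWWWWK
KKKKWWWWK
KKKKKBKKK
KKGKKKKKK

Answer: KRKKKBRKK
KKKKWWWWK
KKKKWWWWK
KKKKWWWWK
KKKKWWWWK
KKKKKBKKK
KKGKKKKKK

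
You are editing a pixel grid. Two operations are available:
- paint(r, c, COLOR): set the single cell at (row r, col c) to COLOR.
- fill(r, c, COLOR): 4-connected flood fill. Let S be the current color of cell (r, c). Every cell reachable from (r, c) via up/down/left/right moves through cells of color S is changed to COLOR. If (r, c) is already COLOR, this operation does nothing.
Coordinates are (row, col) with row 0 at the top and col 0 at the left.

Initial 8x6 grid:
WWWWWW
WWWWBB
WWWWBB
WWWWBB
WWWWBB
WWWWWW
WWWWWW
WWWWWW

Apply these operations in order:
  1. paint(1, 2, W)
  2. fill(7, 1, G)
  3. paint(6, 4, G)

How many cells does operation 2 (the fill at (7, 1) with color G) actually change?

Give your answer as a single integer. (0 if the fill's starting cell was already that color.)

After op 1 paint(1,2,W):
WWWWWW
WWWWBB
WWWWBB
WWWWBB
WWWWBB
WWWWWW
WWWWWW
WWWWWW
After op 2 fill(7,1,G) [40 cells changed]:
GGGGGG
GGGGBB
GGGGBB
GGGGBB
GGGGBB
GGGGGG
GGGGGG
GGGGGG

Answer: 40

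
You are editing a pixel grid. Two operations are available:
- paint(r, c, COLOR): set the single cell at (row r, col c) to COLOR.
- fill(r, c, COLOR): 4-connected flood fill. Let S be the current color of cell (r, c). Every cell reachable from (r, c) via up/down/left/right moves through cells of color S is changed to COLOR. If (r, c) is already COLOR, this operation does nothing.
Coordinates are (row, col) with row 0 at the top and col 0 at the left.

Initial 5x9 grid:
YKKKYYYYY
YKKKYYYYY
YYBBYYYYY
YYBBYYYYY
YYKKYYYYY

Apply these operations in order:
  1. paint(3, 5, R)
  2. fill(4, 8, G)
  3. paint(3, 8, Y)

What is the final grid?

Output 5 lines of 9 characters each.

After op 1 paint(3,5,R):
YKKKYYYYY
YKKKYYYYY
YYBBYYYYY
YYBBYRYYY
YYKKYYYYY
After op 2 fill(4,8,G) [24 cells changed]:
YKKKGGGGG
YKKKGGGGG
YYBBGGGGG
YYBBGRGGG
YYKKGGGGG
After op 3 paint(3,8,Y):
YKKKGGGGG
YKKKGGGGG
YYBBGGGGG
YYBBGRGGY
YYKKGGGGG

Answer: YKKKGGGGG
YKKKGGGGG
YYBBGGGGG
YYBBGRGGY
YYKKGGGGG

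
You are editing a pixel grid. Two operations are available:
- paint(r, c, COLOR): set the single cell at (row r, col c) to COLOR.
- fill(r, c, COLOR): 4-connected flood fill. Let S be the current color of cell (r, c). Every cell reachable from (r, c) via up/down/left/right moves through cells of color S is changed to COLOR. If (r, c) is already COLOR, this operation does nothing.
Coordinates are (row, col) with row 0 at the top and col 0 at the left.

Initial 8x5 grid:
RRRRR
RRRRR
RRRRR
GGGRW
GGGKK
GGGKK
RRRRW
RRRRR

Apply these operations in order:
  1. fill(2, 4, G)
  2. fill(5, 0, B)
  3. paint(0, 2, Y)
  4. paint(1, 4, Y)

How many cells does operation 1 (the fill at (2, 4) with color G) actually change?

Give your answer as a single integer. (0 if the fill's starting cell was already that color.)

Answer: 16

Derivation:
After op 1 fill(2,4,G) [16 cells changed]:
GGGGG
GGGGG
GGGGG
GGGGW
GGGKK
GGGKK
RRRRW
RRRRR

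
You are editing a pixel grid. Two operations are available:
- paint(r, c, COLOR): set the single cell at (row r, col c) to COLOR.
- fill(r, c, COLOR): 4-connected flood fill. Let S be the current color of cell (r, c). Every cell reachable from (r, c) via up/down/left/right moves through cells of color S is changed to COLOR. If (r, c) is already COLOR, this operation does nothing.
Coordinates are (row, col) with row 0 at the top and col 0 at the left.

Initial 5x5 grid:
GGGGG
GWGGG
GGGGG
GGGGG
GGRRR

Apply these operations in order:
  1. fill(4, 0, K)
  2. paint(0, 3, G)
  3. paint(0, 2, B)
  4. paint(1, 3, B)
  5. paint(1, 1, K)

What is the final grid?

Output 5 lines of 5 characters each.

After op 1 fill(4,0,K) [21 cells changed]:
KKKKK
KWKKK
KKKKK
KKKKK
KKRRR
After op 2 paint(0,3,G):
KKKGK
KWKKK
KKKKK
KKKKK
KKRRR
After op 3 paint(0,2,B):
KKBGK
KWKKK
KKKKK
KKKKK
KKRRR
After op 4 paint(1,3,B):
KKBGK
KWKBK
KKKKK
KKKKK
KKRRR
After op 5 paint(1,1,K):
KKBGK
KKKBK
KKKKK
KKKKK
KKRRR

Answer: KKBGK
KKKBK
KKKKK
KKKKK
KKRRR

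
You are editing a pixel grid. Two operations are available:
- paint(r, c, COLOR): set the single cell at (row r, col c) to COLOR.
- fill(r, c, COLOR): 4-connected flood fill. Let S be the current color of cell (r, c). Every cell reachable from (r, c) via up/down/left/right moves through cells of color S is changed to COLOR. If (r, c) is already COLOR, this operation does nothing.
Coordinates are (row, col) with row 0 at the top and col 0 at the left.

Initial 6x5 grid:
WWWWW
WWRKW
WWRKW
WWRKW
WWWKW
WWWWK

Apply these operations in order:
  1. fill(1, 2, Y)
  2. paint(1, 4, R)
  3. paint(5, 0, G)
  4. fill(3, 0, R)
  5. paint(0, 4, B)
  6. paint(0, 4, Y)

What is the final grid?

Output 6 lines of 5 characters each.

Answer: RRRRY
RRYKR
RRYKW
RRYKW
RRRKW
GRRRK

Derivation:
After op 1 fill(1,2,Y) [3 cells changed]:
WWWWW
WWYKW
WWYKW
WWYKW
WWWKW
WWWWK
After op 2 paint(1,4,R):
WWWWW
WWYKR
WWYKW
WWYKW
WWWKW
WWWWK
After op 3 paint(5,0,G):
WWWWW
WWYKR
WWYKW
WWYKW
WWWKW
GWWWK
After op 4 fill(3,0,R) [17 cells changed]:
RRRRR
RRYKR
RRYKW
RRYKW
RRRKW
GRRRK
After op 5 paint(0,4,B):
RRRRB
RRYKR
RRYKW
RRYKW
RRRKW
GRRRK
After op 6 paint(0,4,Y):
RRRRY
RRYKR
RRYKW
RRYKW
RRRKW
GRRRK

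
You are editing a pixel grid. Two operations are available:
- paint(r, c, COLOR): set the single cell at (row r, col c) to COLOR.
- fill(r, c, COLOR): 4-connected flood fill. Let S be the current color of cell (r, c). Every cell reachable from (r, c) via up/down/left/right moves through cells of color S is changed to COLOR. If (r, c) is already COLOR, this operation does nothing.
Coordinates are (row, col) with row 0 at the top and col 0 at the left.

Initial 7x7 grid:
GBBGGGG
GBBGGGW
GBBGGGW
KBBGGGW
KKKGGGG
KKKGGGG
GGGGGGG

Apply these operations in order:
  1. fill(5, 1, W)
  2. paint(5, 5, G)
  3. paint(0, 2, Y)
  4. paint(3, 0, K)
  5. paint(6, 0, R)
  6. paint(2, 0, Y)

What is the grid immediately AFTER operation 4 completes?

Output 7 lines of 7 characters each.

After op 1 fill(5,1,W) [7 cells changed]:
GBBGGGG
GBBGGGW
GBBGGGW
WBBGGGW
WWWGGGG
WWWGGGG
GGGGGGG
After op 2 paint(5,5,G):
GBBGGGG
GBBGGGW
GBBGGGW
WBBGGGW
WWWGGGG
WWWGGGG
GGGGGGG
After op 3 paint(0,2,Y):
GBYGGGG
GBBGGGW
GBBGGGW
WBBGGGW
WWWGGGG
WWWGGGG
GGGGGGG
After op 4 paint(3,0,K):
GBYGGGG
GBBGGGW
GBBGGGW
KBBGGGW
WWWGGGG
WWWGGGG
GGGGGGG

Answer: GBYGGGG
GBBGGGW
GBBGGGW
KBBGGGW
WWWGGGG
WWWGGGG
GGGGGGG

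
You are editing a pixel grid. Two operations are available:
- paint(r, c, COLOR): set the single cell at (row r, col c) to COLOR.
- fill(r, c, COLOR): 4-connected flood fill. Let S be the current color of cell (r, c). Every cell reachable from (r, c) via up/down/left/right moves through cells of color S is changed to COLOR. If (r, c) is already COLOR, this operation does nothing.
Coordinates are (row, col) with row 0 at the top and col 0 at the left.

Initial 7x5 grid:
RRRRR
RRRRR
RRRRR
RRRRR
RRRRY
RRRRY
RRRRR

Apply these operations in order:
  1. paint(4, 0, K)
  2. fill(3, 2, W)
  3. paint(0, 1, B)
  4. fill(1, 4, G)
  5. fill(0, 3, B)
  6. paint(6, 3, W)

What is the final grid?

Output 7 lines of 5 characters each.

Answer: BBBBB
BBBBB
BBBBB
BBBBB
KBBBY
BBBBY
BBBWB

Derivation:
After op 1 paint(4,0,K):
RRRRR
RRRRR
RRRRR
RRRRR
KRRRY
RRRRY
RRRRR
After op 2 fill(3,2,W) [32 cells changed]:
WWWWW
WWWWW
WWWWW
WWWWW
KWWWY
WWWWY
WWWWW
After op 3 paint(0,1,B):
WBWWW
WWWWW
WWWWW
WWWWW
KWWWY
WWWWY
WWWWW
After op 4 fill(1,4,G) [31 cells changed]:
GBGGG
GGGGG
GGGGG
GGGGG
KGGGY
GGGGY
GGGGG
After op 5 fill(0,3,B) [31 cells changed]:
BBBBB
BBBBB
BBBBB
BBBBB
KBBBY
BBBBY
BBBBB
After op 6 paint(6,3,W):
BBBBB
BBBBB
BBBBB
BBBBB
KBBBY
BBBBY
BBBWB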